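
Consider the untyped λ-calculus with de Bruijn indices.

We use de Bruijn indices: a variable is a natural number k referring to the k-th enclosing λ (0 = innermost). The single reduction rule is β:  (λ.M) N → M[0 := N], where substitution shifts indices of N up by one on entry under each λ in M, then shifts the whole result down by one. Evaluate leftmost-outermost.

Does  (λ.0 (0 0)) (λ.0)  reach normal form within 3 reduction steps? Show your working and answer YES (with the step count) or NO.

  start: (λ.0 (0 0)) (λ.0)
  step 1: (λ.0) ((λ.0) (λ.0))
  step 2: (λ.0) (λ.0)
  step 3: λ.0

Answer: YES — reaches normal form λ.0 in 3 ≤ 3 steps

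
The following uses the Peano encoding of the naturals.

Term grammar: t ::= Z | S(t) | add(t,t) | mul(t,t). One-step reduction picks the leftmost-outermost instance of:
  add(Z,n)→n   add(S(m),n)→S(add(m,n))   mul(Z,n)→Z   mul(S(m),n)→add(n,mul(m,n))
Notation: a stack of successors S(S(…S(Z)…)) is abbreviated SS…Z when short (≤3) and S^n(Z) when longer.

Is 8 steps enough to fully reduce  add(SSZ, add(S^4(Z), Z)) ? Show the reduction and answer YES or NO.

  start: add(SSZ, add(S^4(Z), Z))
  [1] S(add(SZ, add(S^4(Z), Z)))
  [2] S(S(add(Z, add(S^4(Z), Z))))
  [3] S(S(add(S^4(Z), Z)))
  [4] S(S(S(add(SSSZ, Z))))
  [5] S(S(S(S(add(SSZ, Z)))))
  [6] S(S(S(S(S(add(SZ, Z))))))
  [7] S(S(S(S(S(S(add(Z, Z)))))))
  [8] S^6(Z)

Answer: YES — reaches normal form S^6(Z) in 8 ≤ 8 steps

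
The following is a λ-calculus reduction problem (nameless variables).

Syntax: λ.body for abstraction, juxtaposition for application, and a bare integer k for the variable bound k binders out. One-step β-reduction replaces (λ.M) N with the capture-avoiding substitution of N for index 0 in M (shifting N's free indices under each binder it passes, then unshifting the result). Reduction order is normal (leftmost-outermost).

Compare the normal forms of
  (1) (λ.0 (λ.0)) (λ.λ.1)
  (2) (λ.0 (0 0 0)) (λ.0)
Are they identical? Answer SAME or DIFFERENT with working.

Term A:
  start: (λ.0 (λ.0)) (λ.λ.1)
  step 1: (λ.λ.1) (λ.0)
  step 2: λ.λ.0

Term B:
  start: (λ.0 (0 0 0)) (λ.0)
  step 1: (λ.0) ((λ.0) (λ.0) (λ.0))
  step 2: (λ.0) (λ.0) (λ.0)
  step 3: (λ.0) (λ.0)
  step 4: λ.0

Answer: DIFFERENT — A ⇓ λ.λ.0, B ⇓ λ.0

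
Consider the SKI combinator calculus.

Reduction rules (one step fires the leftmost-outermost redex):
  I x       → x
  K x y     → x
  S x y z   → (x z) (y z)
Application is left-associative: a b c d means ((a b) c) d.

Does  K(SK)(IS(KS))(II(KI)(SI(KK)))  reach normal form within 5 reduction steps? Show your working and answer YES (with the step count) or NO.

  start: K(SK)(IS(KS))(II(KI)(SI(KK)))
  step 1: SK(II(KI)(SI(KK)))
  step 2: SK(I(KI)(SI(KK)))
  step 3: SK(KI(SI(KK)))
  step 4: SKI

Answer: YES — reaches normal form SKI in 4 ≤ 5 steps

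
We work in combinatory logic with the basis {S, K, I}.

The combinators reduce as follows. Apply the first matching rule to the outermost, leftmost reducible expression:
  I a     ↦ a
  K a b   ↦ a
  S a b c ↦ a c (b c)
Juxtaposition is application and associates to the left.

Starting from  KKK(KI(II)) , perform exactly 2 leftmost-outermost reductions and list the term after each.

  start: KKK(KI(II))
  step 1: K(KI(II))
  step 2: KI

Answer: after 2 steps: KI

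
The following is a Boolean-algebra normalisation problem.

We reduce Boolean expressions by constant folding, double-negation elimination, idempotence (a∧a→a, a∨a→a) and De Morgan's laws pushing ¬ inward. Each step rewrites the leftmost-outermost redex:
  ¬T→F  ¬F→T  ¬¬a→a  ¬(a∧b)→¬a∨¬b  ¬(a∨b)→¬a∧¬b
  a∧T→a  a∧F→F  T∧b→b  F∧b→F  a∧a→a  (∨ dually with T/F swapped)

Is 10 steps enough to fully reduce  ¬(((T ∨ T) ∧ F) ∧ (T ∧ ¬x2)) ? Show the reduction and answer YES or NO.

Answer: YES — reaches normal form T in 8 ≤ 10 steps

Working:
  start: ¬(((T ∨ T) ∧ F) ∧ (T ∧ ¬x2))
  →1  ¬((T ∨ T) ∧ F) ∨ ¬(T ∧ ¬x2)
  →2  (¬(T ∨ T) ∨ ¬F) ∨ ¬(T ∧ ¬x2)
  →3  ((¬T ∧ ¬T) ∨ ¬F) ∨ ¬(T ∧ ¬x2)
  →4  (¬T ∨ ¬F) ∨ ¬(T ∧ ¬x2)
  →5  (F ∨ ¬F) ∨ ¬(T ∧ ¬x2)
  →6  ¬F ∨ ¬(T ∧ ¬x2)
  →7  T ∨ ¬(T ∧ ¬x2)
  →8  T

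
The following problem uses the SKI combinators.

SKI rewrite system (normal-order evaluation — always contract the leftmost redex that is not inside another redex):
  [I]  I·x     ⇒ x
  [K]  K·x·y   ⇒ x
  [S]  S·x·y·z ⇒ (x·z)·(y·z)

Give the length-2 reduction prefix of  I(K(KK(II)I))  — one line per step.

Answer: after 2 steps: K(KI)

Reduction:
  start: I(K(KK(II)I))
  [1] K(KK(II)I)
  [2] K(KI)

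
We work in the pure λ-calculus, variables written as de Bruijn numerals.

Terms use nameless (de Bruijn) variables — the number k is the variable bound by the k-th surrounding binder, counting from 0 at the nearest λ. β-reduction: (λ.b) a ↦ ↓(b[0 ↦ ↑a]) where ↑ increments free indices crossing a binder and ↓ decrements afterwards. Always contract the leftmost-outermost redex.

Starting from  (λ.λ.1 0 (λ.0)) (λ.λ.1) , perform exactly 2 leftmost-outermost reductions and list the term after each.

  start: (λ.λ.1 0 (λ.0)) (λ.λ.1)
  step 1: λ.(λ.λ.1) 0 (λ.0)
  step 2: λ.(λ.1) (λ.0)

Answer: after 2 steps: λ.(λ.1) (λ.0)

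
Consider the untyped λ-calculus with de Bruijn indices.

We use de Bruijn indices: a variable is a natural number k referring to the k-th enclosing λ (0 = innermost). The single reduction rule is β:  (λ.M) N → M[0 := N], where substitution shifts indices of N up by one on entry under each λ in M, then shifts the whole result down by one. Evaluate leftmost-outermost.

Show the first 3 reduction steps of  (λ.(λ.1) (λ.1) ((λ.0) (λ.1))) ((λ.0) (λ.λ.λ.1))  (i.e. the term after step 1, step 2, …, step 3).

Answer: after 3 steps: (λ.λ.λ.1) ((λ.0) (λ.(λ.0) (λ.λ.λ.1)))

Working:
  start: (λ.(λ.1) (λ.1) ((λ.0) (λ.1))) ((λ.0) (λ.λ.λ.1))
  [1] (λ.(λ.0) (λ.λ.λ.1)) (λ.(λ.0) (λ.λ.λ.1)) ((λ.0) (λ.(λ.0) (λ.λ.λ.1)))
  [2] (λ.0) (λ.λ.λ.1) ((λ.0) (λ.(λ.0) (λ.λ.λ.1)))
  [3] (λ.λ.λ.1) ((λ.0) (λ.(λ.0) (λ.λ.λ.1)))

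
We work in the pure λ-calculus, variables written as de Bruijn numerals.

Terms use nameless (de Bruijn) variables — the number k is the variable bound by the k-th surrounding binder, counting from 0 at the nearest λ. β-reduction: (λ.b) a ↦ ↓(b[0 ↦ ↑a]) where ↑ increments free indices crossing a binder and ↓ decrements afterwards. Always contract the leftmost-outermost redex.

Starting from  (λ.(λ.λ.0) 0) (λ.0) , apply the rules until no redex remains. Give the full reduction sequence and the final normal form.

  start: (λ.(λ.λ.0) 0) (λ.0)
  step 1: (λ.λ.0) (λ.0)
  step 2: λ.0

Answer: normal form = λ.0  (in 2 steps)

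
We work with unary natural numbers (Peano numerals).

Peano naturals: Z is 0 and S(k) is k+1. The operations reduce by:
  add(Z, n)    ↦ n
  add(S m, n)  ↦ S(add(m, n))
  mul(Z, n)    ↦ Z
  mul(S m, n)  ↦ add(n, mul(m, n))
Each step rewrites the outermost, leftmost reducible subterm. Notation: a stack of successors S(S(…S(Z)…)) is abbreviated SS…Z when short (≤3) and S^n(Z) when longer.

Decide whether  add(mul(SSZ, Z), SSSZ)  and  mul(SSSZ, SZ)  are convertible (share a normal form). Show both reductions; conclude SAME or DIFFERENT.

Answer: SAME — A ⇓ SSSZ, B ⇓ SSSZ

Working:
Term A:
  start: add(mul(SSZ, Z), SSSZ)
  →1  add(add(Z, mul(SZ, Z)), SSSZ)
  →2  add(mul(SZ, Z), SSSZ)
  →3  add(add(Z, mul(Z, Z)), SSSZ)
  →4  add(mul(Z, Z), SSSZ)
  →5  add(Z, SSSZ)
  →6  SSSZ

Term B:
  start: mul(SSSZ, SZ)
  →1  add(SZ, mul(SSZ, SZ))
  →2  S(add(Z, mul(SSZ, SZ)))
  →3  S(mul(SSZ, SZ))
  →4  S(add(SZ, mul(SZ, SZ)))
  →5  S(S(add(Z, mul(SZ, SZ))))
  →6  S(S(mul(SZ, SZ)))
  →7  S(S(add(SZ, mul(Z, SZ))))
  →8  S(S(S(add(Z, mul(Z, SZ)))))
  →9  S(S(S(mul(Z, SZ))))
  →10  SSSZ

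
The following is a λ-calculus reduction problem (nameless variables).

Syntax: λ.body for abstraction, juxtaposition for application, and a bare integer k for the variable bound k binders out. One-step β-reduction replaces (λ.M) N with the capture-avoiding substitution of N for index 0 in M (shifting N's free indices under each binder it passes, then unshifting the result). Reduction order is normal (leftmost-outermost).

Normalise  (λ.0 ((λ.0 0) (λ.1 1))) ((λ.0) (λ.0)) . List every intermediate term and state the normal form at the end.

Answer: normal form = λ.0  (in 8 steps)

Reduction:
  start: (λ.0 ((λ.0 0) (λ.1 1))) ((λ.0) (λ.0))
  [1] (λ.0) (λ.0) ((λ.0 0) (λ.(λ.0) (λ.0) ((λ.0) (λ.0))))
  [2] (λ.0) ((λ.0 0) (λ.(λ.0) (λ.0) ((λ.0) (λ.0))))
  [3] (λ.0 0) (λ.(λ.0) (λ.0) ((λ.0) (λ.0)))
  [4] (λ.(λ.0) (λ.0) ((λ.0) (λ.0))) (λ.(λ.0) (λ.0) ((λ.0) (λ.0)))
  [5] (λ.0) (λ.0) ((λ.0) (λ.0))
  [6] (λ.0) ((λ.0) (λ.0))
  [7] (λ.0) (λ.0)
  [8] λ.0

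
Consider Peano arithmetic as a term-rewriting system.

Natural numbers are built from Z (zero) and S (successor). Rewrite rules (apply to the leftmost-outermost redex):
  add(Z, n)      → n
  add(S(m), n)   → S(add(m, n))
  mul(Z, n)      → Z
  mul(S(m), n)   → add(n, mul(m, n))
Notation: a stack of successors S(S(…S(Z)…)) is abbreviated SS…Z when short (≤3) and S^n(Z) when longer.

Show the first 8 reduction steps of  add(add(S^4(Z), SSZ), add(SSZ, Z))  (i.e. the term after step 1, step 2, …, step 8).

  start: add(add(S^4(Z), SSZ), add(SSZ, Z))
  step 1: add(S(add(SSSZ, SSZ)), add(SSZ, Z))
  step 2: S(add(add(SSSZ, SSZ), add(SSZ, Z)))
  step 3: S(add(S(add(SSZ, SSZ)), add(SSZ, Z)))
  step 4: S(S(add(add(SSZ, SSZ), add(SSZ, Z))))
  step 5: S(S(add(S(add(SZ, SSZ)), add(SSZ, Z))))
  step 6: S(S(S(add(add(SZ, SSZ), add(SSZ, Z)))))
  step 7: S(S(S(add(S(add(Z, SSZ)), add(SSZ, Z)))))
  step 8: S(S(S(S(add(add(Z, SSZ), add(SSZ, Z))))))

Answer: after 8 steps: S(S(S(S(add(add(Z, SSZ), add(SSZ, Z))))))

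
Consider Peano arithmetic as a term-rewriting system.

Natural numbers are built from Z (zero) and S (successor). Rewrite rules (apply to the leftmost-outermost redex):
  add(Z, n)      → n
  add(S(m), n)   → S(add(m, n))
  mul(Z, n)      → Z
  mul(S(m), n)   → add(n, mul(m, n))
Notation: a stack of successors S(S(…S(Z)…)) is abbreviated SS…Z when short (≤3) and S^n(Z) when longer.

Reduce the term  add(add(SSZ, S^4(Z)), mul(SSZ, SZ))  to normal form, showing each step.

Answer: normal form = S^8(Z)  (in 17 steps)

Derivation:
  start: add(add(SSZ, S^4(Z)), mul(SSZ, SZ))
  [1] add(S(add(SZ, S^4(Z))), mul(SSZ, SZ))
  [2] S(add(add(SZ, S^4(Z)), mul(SSZ, SZ)))
  [3] S(add(S(add(Z, S^4(Z))), mul(SSZ, SZ)))
  [4] S(S(add(add(Z, S^4(Z)), mul(SSZ, SZ))))
  [5] S(S(add(S^4(Z), mul(SSZ, SZ))))
  [6] S(S(S(add(SSSZ, mul(SSZ, SZ)))))
  [7] S(S(S(S(add(SSZ, mul(SSZ, SZ))))))
  [8] S(S(S(S(S(add(SZ, mul(SSZ, SZ)))))))
  [9] S(S(S(S(S(S(add(Z, mul(SSZ, SZ))))))))
  [10] S(S(S(S(S(S(mul(SSZ, SZ)))))))
  [11] S(S(S(S(S(S(add(SZ, mul(SZ, SZ))))))))
  [12] S(S(S(S(S(S(S(add(Z, mul(SZ, SZ)))))))))
  [13] S(S(S(S(S(S(S(mul(SZ, SZ))))))))
  [14] S(S(S(S(S(S(S(add(SZ, mul(Z, SZ)))))))))
  [15] S(S(S(S(S(S(S(S(add(Z, mul(Z, SZ))))))))))
  [16] S(S(S(S(S(S(S(S(mul(Z, SZ)))))))))
  [17] S^8(Z)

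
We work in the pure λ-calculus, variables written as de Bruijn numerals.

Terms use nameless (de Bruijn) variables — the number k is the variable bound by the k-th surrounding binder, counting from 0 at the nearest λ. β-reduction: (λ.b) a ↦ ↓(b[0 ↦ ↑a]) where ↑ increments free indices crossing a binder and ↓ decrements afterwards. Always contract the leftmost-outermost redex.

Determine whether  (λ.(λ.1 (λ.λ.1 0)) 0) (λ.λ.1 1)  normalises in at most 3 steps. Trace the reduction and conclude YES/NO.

Answer: NO — after 3 steps the term is λ.(λ.λ.1 0) (λ.λ.1 0), not yet normal

Working:
  start: (λ.(λ.1 (λ.λ.1 0)) 0) (λ.λ.1 1)
  →1  (λ.(λ.λ.1 1) (λ.λ.1 0)) (λ.λ.1 1)
  →2  (λ.λ.1 1) (λ.λ.1 0)
  →3  λ.(λ.λ.1 0) (λ.λ.1 0)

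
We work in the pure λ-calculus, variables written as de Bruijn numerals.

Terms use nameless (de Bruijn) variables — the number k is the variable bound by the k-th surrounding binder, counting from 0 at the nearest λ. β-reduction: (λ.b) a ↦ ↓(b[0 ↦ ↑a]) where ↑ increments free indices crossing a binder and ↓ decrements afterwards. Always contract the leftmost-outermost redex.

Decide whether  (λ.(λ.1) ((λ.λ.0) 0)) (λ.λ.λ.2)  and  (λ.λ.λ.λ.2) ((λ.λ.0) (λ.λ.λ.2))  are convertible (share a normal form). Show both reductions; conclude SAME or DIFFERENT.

Answer: SAME — A ⇓ λ.λ.λ.2, B ⇓ λ.λ.λ.2

Working:
Term A:
  start: (λ.(λ.1) ((λ.λ.0) 0)) (λ.λ.λ.2)
  step 1: (λ.λ.λ.λ.2) ((λ.λ.0) (λ.λ.λ.2))
  step 2: λ.λ.λ.2

Term B:
  start: (λ.λ.λ.λ.2) ((λ.λ.0) (λ.λ.λ.2))
  step 1: λ.λ.λ.2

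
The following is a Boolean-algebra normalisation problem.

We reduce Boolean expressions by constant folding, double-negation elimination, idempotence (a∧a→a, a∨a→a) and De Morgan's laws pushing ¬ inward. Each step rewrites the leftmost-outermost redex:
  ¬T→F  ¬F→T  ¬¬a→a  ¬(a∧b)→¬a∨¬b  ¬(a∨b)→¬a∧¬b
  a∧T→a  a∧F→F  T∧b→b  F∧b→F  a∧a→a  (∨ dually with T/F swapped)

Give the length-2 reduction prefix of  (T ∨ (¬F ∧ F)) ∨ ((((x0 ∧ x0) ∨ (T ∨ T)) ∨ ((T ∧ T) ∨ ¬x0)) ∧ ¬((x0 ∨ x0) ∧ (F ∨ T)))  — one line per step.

Answer: after 2 steps: T

Derivation:
  start: (T ∨ (¬F ∧ F)) ∨ ((((x0 ∧ x0) ∨ (T ∨ T)) ∨ ((T ∧ T) ∨ ¬x0)) ∧ ¬((x0 ∨ x0) ∧ (F ∨ T)))
  [1] T ∨ ((((x0 ∧ x0) ∨ (T ∨ T)) ∨ ((T ∧ T) ∨ ¬x0)) ∧ ¬((x0 ∨ x0) ∧ (F ∨ T)))
  [2] T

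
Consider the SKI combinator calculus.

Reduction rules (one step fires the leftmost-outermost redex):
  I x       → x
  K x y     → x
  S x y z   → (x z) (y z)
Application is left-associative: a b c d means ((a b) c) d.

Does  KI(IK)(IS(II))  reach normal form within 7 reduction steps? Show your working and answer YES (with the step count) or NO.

  start: KI(IK)(IS(II))
  [1] I(IS(II))
  [2] IS(II)
  [3] S(II)
  [4] SI

Answer: YES — reaches normal form SI in 4 ≤ 7 steps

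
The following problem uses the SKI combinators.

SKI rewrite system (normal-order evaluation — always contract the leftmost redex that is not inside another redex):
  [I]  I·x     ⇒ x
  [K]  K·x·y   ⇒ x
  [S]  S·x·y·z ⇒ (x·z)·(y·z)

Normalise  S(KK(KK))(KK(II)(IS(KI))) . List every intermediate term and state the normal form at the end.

Answer: normal form = SK(K(S(KI)))  (in 3 steps)

Derivation:
  start: S(KK(KK))(KK(II)(IS(KI)))
  →1  SK(KK(II)(IS(KI)))
  →2  SK(K(IS(KI)))
  →3  SK(K(S(KI)))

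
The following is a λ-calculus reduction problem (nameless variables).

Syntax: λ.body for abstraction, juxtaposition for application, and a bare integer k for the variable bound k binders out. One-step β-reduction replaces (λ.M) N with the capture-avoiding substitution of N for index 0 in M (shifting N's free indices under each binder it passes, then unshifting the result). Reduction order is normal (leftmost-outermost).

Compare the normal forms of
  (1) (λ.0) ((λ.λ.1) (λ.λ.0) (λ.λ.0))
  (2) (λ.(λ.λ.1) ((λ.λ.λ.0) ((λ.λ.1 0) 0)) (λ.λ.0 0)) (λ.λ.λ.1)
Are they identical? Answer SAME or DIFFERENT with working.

Term A:
  start: (λ.0) ((λ.λ.1) (λ.λ.0) (λ.λ.0))
  →1  (λ.λ.1) (λ.λ.0) (λ.λ.0)
  →2  (λ.λ.λ.0) (λ.λ.0)
  →3  λ.λ.0

Term B:
  start: (λ.(λ.λ.1) ((λ.λ.λ.0) ((λ.λ.1 0) 0)) (λ.λ.0 0)) (λ.λ.λ.1)
  →1  (λ.λ.1) ((λ.λ.λ.0) ((λ.λ.1 0) (λ.λ.λ.1))) (λ.λ.0 0)
  →2  (λ.(λ.λ.λ.0) ((λ.λ.1 0) (λ.λ.λ.1))) (λ.λ.0 0)
  →3  (λ.λ.λ.0) ((λ.λ.1 0) (λ.λ.λ.1))
  →4  λ.λ.0

Answer: SAME — A ⇓ λ.λ.0, B ⇓ λ.λ.0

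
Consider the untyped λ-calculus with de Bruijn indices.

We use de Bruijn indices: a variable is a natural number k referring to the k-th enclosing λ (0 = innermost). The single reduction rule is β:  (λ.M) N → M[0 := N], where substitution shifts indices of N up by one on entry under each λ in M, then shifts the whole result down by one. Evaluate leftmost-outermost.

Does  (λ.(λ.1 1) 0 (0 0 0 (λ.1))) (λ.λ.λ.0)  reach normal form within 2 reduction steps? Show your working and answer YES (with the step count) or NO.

Answer: NO — after 2 steps the term is (λ.λ.λ.0) (λ.λ.λ.0) ((λ.λ.λ.0) (λ.λ.λ.0) (λ.λ.λ.0) (λ.λ.λ.λ.0)), not yet normal

Working:
  start: (λ.(λ.1 1) 0 (0 0 0 (λ.1))) (λ.λ.λ.0)
  step 1: (λ.(λ.λ.λ.0) (λ.λ.λ.0)) (λ.λ.λ.0) ((λ.λ.λ.0) (λ.λ.λ.0) (λ.λ.λ.0) (λ.λ.λ.λ.0))
  step 2: (λ.λ.λ.0) (λ.λ.λ.0) ((λ.λ.λ.0) (λ.λ.λ.0) (λ.λ.λ.0) (λ.λ.λ.λ.0))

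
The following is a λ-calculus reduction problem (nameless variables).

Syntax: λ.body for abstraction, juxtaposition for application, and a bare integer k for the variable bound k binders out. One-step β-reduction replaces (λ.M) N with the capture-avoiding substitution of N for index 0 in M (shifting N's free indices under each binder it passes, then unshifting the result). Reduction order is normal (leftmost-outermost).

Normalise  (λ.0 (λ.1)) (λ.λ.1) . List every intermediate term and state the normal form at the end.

Answer: normal form = λ.λ.λ.λ.1  (in 2 steps)

Working:
  start: (λ.0 (λ.1)) (λ.λ.1)
  →1  (λ.λ.1) (λ.λ.λ.1)
  →2  λ.λ.λ.λ.1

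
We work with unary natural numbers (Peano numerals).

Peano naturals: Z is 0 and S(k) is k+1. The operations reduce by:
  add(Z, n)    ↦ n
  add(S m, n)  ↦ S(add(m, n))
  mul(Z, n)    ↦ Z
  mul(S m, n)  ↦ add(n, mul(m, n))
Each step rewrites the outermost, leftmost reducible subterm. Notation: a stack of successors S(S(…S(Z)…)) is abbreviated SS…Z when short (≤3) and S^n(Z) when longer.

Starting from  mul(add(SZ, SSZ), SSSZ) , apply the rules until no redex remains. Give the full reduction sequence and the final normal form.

Answer: normal form = S^9(Z)  (in 18 steps)

Reduction:
  start: mul(add(SZ, SSZ), SSSZ)
  step 1: mul(S(add(Z, SSZ)), SSSZ)
  step 2: add(SSSZ, mul(add(Z, SSZ), SSSZ))
  step 3: S(add(SSZ, mul(add(Z, SSZ), SSSZ)))
  step 4: S(S(add(SZ, mul(add(Z, SSZ), SSSZ))))
  step 5: S(S(S(add(Z, mul(add(Z, SSZ), SSSZ)))))
  step 6: S(S(S(mul(add(Z, SSZ), SSSZ))))
  step 7: S(S(S(mul(SSZ, SSSZ))))
  step 8: S(S(S(add(SSSZ, mul(SZ, SSSZ)))))
  step 9: S(S(S(S(add(SSZ, mul(SZ, SSSZ))))))
  step 10: S(S(S(S(S(add(SZ, mul(SZ, SSSZ)))))))
  step 11: S(S(S(S(S(S(add(Z, mul(SZ, SSSZ))))))))
  step 12: S(S(S(S(S(S(mul(SZ, SSSZ)))))))
  step 13: S(S(S(S(S(S(add(SSSZ, mul(Z, SSSZ))))))))
  step 14: S(S(S(S(S(S(S(add(SSZ, mul(Z, SSSZ)))))))))
  step 15: S(S(S(S(S(S(S(S(add(SZ, mul(Z, SSSZ))))))))))
  step 16: S(S(S(S(S(S(S(S(S(add(Z, mul(Z, SSSZ)))))))))))
  step 17: S(S(S(S(S(S(S(S(S(mul(Z, SSSZ))))))))))
  step 18: S^9(Z)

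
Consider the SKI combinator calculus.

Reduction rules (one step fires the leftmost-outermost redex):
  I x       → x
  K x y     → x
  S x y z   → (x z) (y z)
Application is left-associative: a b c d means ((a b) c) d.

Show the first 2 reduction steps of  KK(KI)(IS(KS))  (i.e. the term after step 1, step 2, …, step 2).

  start: KK(KI)(IS(KS))
  →1  K(IS(KS))
  →2  K(S(KS))

Answer: after 2 steps: K(S(KS))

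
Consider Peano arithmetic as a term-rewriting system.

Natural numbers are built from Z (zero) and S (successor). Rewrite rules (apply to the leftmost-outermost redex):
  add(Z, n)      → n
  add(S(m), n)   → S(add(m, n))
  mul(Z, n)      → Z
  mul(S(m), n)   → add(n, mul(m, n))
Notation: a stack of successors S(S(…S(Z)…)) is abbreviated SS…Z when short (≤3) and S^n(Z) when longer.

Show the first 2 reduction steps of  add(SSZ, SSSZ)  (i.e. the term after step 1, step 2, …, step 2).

  start: add(SSZ, SSSZ)
  →1  S(add(SZ, SSSZ))
  →2  S(S(add(Z, SSSZ)))

Answer: after 2 steps: S(S(add(Z, SSSZ)))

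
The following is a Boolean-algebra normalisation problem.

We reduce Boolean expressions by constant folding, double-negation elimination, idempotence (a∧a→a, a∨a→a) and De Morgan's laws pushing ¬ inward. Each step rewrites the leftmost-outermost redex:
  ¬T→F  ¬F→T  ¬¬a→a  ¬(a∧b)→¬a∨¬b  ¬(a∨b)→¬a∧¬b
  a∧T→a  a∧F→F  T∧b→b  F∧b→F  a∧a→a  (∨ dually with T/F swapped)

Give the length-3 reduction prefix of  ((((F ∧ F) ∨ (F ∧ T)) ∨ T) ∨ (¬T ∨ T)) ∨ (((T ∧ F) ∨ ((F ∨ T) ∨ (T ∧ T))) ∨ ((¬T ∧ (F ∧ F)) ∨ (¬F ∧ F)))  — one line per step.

Answer: after 3 steps: T

Working:
  start: ((((F ∧ F) ∨ (F ∧ T)) ∨ T) ∨ (¬T ∨ T)) ∨ (((T ∧ F) ∨ ((F ∨ T) ∨ (T ∧ T))) ∨ ((¬T ∧ (F ∧ F)) ∨ (¬F ∧ F)))
  →1  (T ∨ (¬T ∨ T)) ∨ (((T ∧ F) ∨ ((F ∨ T) ∨ (T ∧ T))) ∨ ((¬T ∧ (F ∧ F)) ∨ (¬F ∧ F)))
  →2  T ∨ (((T ∧ F) ∨ ((F ∨ T) ∨ (T ∧ T))) ∨ ((¬T ∧ (F ∧ F)) ∨ (¬F ∧ F)))
  →3  T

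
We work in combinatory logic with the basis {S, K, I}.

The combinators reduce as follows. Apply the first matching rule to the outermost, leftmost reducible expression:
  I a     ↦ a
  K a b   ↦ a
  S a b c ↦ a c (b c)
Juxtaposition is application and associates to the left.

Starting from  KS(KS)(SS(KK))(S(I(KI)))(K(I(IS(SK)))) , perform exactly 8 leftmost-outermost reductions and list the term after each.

Answer: after 8 steps: S(SK)(K(S(I(KI))(K(I(IS(SK))))))

Derivation:
  start: KS(KS)(SS(KK))(S(I(KI)))(K(I(IS(SK))))
  →1  S(SS(KK))(S(I(KI)))(K(I(IS(SK))))
  →2  SS(KK)(K(I(IS(SK))))(S(I(KI))(K(I(IS(SK)))))
  →3  S(K(I(IS(SK))))(KK(K(I(IS(SK)))))(S(I(KI))(K(I(IS(SK)))))
  →4  K(I(IS(SK)))(S(I(KI))(K(I(IS(SK)))))(KK(K(I(IS(SK))))(S(I(KI))(K(I(IS(SK))))))
  →5  I(IS(SK))(KK(K(I(IS(SK))))(S(I(KI))(K(I(IS(SK))))))
  →6  IS(SK)(KK(K(I(IS(SK))))(S(I(KI))(K(I(IS(SK))))))
  →7  S(SK)(KK(K(I(IS(SK))))(S(I(KI))(K(I(IS(SK))))))
  →8  S(SK)(K(S(I(KI))(K(I(IS(SK))))))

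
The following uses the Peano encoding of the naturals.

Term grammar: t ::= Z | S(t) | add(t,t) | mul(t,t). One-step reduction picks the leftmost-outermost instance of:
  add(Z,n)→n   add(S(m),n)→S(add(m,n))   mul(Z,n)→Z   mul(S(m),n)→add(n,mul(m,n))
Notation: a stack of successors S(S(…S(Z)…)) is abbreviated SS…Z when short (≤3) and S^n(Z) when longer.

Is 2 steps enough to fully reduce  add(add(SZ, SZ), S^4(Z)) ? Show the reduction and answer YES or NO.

  start: add(add(SZ, SZ), S^4(Z))
  step 1: add(S(add(Z, SZ)), S^4(Z))
  step 2: S(add(add(Z, SZ), S^4(Z)))

Answer: NO — after 2 steps the term is S(add(add(Z, SZ), S^4(Z))), not yet normal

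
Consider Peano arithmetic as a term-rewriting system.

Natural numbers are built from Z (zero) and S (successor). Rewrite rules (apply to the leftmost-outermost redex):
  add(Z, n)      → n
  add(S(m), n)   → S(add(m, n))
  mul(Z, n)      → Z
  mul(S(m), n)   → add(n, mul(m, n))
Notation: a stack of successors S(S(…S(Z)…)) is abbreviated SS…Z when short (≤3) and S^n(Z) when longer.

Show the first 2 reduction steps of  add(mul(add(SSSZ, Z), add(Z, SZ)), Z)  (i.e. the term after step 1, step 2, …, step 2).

  start: add(mul(add(SSSZ, Z), add(Z, SZ)), Z)
  step 1: add(mul(S(add(SSZ, Z)), add(Z, SZ)), Z)
  step 2: add(add(add(Z, SZ), mul(add(SSZ, Z), add(Z, SZ))), Z)

Answer: after 2 steps: add(add(add(Z, SZ), mul(add(SSZ, Z), add(Z, SZ))), Z)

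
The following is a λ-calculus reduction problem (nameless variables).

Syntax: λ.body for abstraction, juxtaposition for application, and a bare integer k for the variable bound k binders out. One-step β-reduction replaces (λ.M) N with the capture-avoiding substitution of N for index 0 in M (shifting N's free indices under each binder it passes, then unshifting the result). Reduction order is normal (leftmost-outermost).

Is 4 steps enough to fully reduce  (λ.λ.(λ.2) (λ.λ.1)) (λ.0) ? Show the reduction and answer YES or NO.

  start: (λ.λ.(λ.2) (λ.λ.1)) (λ.0)
  [1] λ.(λ.λ.0) (λ.λ.1)
  [2] λ.λ.0

Answer: YES — reaches normal form λ.λ.0 in 2 ≤ 4 steps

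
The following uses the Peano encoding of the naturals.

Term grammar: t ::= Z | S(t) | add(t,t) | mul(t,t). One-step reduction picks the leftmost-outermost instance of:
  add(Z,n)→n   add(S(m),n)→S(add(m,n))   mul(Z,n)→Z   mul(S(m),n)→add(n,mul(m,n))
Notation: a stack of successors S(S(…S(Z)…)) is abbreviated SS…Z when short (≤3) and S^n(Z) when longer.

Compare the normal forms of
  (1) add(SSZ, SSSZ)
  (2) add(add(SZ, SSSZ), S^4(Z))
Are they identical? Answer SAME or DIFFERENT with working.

Term A:
  start: add(SSZ, SSSZ)
  [1] S(add(SZ, SSSZ))
  [2] S(S(add(Z, SSSZ)))
  [3] S^5(Z)

Term B:
  start: add(add(SZ, SSSZ), S^4(Z))
  [1] add(S(add(Z, SSSZ)), S^4(Z))
  [2] S(add(add(Z, SSSZ), S^4(Z)))
  [3] S(add(SSSZ, S^4(Z)))
  [4] S(S(add(SSZ, S^4(Z))))
  [5] S(S(S(add(SZ, S^4(Z)))))
  [6] S(S(S(S(add(Z, S^4(Z))))))
  [7] S^8(Z)

Answer: DIFFERENT — A ⇓ S^5(Z), B ⇓ S^8(Z)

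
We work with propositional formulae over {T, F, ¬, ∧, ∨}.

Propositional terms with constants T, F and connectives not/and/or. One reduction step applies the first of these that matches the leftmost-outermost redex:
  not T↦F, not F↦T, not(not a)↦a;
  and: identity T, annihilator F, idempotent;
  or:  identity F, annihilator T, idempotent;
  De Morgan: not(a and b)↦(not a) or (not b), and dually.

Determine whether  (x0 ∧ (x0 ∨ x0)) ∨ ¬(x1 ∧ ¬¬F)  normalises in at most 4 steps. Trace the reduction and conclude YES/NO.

  start: (x0 ∧ (x0 ∨ x0)) ∨ ¬(x1 ∧ ¬¬F)
  [1] (x0 ∧ x0) ∨ ¬(x1 ∧ ¬¬F)
  [2] x0 ∨ ¬(x1 ∧ ¬¬F)
  [3] x0 ∨ (¬x1 ∨ ¬¬¬F)
  [4] x0 ∨ (¬x1 ∨ ¬F)

Answer: NO — after 4 steps the term is x0 ∨ (¬x1 ∨ ¬F), not yet normal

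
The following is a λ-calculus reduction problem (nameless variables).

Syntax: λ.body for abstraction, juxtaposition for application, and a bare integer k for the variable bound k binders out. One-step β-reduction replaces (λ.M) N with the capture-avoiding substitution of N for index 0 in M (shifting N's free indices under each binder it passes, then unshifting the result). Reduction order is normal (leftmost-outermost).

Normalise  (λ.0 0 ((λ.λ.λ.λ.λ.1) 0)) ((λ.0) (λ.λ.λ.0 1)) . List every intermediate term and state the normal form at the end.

Answer: normal form = λ.0 (λ.λ.λ.λ.1)  (in 5 steps)

Working:
  start: (λ.0 0 ((λ.λ.λ.λ.λ.1) 0)) ((λ.0) (λ.λ.λ.0 1))
  step 1: (λ.0) (λ.λ.λ.0 1) ((λ.0) (λ.λ.λ.0 1)) ((λ.λ.λ.λ.λ.1) ((λ.0) (λ.λ.λ.0 1)))
  step 2: (λ.λ.λ.0 1) ((λ.0) (λ.λ.λ.0 1)) ((λ.λ.λ.λ.λ.1) ((λ.0) (λ.λ.λ.0 1)))
  step 3: (λ.λ.0 1) ((λ.λ.λ.λ.λ.1) ((λ.0) (λ.λ.λ.0 1)))
  step 4: λ.0 ((λ.λ.λ.λ.λ.1) ((λ.0) (λ.λ.λ.0 1)))
  step 5: λ.0 (λ.λ.λ.λ.1)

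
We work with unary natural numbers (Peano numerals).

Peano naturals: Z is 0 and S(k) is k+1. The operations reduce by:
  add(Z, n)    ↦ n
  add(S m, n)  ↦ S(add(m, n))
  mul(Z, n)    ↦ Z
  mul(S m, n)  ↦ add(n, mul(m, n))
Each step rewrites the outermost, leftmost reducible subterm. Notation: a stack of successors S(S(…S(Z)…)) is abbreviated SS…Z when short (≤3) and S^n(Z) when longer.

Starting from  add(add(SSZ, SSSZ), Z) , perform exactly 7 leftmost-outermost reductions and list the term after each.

  start: add(add(SSZ, SSSZ), Z)
  step 1: add(S(add(SZ, SSSZ)), Z)
  step 2: S(add(add(SZ, SSSZ), Z))
  step 3: S(add(S(add(Z, SSSZ)), Z))
  step 4: S(S(add(add(Z, SSSZ), Z)))
  step 5: S(S(add(SSSZ, Z)))
  step 6: S(S(S(add(SSZ, Z))))
  step 7: S(S(S(S(add(SZ, Z)))))

Answer: after 7 steps: S(S(S(S(add(SZ, Z)))))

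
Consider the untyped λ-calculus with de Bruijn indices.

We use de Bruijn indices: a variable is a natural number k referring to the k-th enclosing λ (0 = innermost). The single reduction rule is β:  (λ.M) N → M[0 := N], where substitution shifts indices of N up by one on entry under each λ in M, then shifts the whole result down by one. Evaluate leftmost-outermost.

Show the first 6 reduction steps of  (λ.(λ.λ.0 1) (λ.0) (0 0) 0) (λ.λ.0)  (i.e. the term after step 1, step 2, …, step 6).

Answer: after 6 steps: λ.λ.0

Reduction:
  start: (λ.(λ.λ.0 1) (λ.0) (0 0) 0) (λ.λ.0)
  step 1: (λ.λ.0 1) (λ.0) ((λ.λ.0) (λ.λ.0)) (λ.λ.0)
  step 2: (λ.0 (λ.0)) ((λ.λ.0) (λ.λ.0)) (λ.λ.0)
  step 3: (λ.λ.0) (λ.λ.0) (λ.0) (λ.λ.0)
  step 4: (λ.0) (λ.0) (λ.λ.0)
  step 5: (λ.0) (λ.λ.0)
  step 6: λ.λ.0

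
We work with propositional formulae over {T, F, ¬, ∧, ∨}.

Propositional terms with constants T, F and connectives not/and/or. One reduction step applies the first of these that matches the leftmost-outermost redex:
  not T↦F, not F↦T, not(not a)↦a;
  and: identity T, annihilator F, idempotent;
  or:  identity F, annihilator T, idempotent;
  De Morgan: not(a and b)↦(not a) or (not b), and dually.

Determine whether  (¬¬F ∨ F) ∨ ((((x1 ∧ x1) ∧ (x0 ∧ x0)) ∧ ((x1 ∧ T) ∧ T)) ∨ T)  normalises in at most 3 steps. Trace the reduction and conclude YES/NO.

  start: (¬¬F ∨ F) ∨ ((((x1 ∧ x1) ∧ (x0 ∧ x0)) ∧ ((x1 ∧ T) ∧ T)) ∨ T)
  →1  ¬¬F ∨ ((((x1 ∧ x1) ∧ (x0 ∧ x0)) ∧ ((x1 ∧ T) ∧ T)) ∨ T)
  →2  F ∨ ((((x1 ∧ x1) ∧ (x0 ∧ x0)) ∧ ((x1 ∧ T) ∧ T)) ∨ T)
  →3  (((x1 ∧ x1) ∧ (x0 ∧ x0)) ∧ ((x1 ∧ T) ∧ T)) ∨ T

Answer: NO — after 3 steps the term is (((x1 ∧ x1) ∧ (x0 ∧ x0)) ∧ ((x1 ∧ T) ∧ T)) ∨ T, not yet normal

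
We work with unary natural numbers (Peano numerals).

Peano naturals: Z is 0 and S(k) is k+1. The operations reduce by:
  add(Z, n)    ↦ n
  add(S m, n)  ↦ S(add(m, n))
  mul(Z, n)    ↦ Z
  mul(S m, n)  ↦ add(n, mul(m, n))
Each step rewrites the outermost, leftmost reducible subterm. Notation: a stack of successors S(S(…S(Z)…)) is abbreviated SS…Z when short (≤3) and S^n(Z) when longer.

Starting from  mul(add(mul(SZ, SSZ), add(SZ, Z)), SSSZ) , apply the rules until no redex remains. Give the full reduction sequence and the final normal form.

Answer: normal form = S^9(Z)  (in 26 steps)

Reduction:
  start: mul(add(mul(SZ, SSZ), add(SZ, Z)), SSSZ)
  →1  mul(add(add(SSZ, mul(Z, SSZ)), add(SZ, Z)), SSSZ)
  →2  mul(add(S(add(SZ, mul(Z, SSZ))), add(SZ, Z)), SSSZ)
  →3  mul(S(add(add(SZ, mul(Z, SSZ)), add(SZ, Z))), SSSZ)
  →4  add(SSSZ, mul(add(add(SZ, mul(Z, SSZ)), add(SZ, Z)), SSSZ))
  →5  S(add(SSZ, mul(add(add(SZ, mul(Z, SSZ)), add(SZ, Z)), SSSZ)))
  →6  S(S(add(SZ, mul(add(add(SZ, mul(Z, SSZ)), add(SZ, Z)), SSSZ))))
  →7  S(S(S(add(Z, mul(add(add(SZ, mul(Z, SSZ)), add(SZ, Z)), SSSZ)))))
  →8  S(S(S(mul(add(add(SZ, mul(Z, SSZ)), add(SZ, Z)), SSSZ))))
  →9  S(S(S(mul(add(S(add(Z, mul(Z, SSZ))), add(SZ, Z)), SSSZ))))
  →10  S(S(S(mul(S(add(add(Z, mul(Z, SSZ)), add(SZ, Z))), SSSZ))))
  →11  S(S(S(add(SSSZ, mul(add(add(Z, mul(Z, SSZ)), add(SZ, Z)), SSSZ)))))
  →12  S(S(S(S(add(SSZ, mul(add(add(Z, mul(Z, SSZ)), add(SZ, Z)), SSSZ))))))
  →13  S(S(S(S(S(add(SZ, mul(add(add(Z, mul(Z, SSZ)), add(SZ, Z)), SSSZ)))))))
  →14  S(S(S(S(S(S(add(Z, mul(add(add(Z, mul(Z, SSZ)), add(SZ, Z)), SSSZ))))))))
  →15  S(S(S(S(S(S(mul(add(add(Z, mul(Z, SSZ)), add(SZ, Z)), SSSZ)))))))
  →16  S(S(S(S(S(S(mul(add(mul(Z, SSZ), add(SZ, Z)), SSSZ)))))))
  →17  S(S(S(S(S(S(mul(add(Z, add(SZ, Z)), SSSZ)))))))
  →18  S(S(S(S(S(S(mul(add(SZ, Z), SSSZ)))))))
  →19  S(S(S(S(S(S(mul(S(add(Z, Z)), SSSZ)))))))
  →20  S(S(S(S(S(S(add(SSSZ, mul(add(Z, Z), SSSZ))))))))
  →21  S(S(S(S(S(S(S(add(SSZ, mul(add(Z, Z), SSSZ)))))))))
  →22  S(S(S(S(S(S(S(S(add(SZ, mul(add(Z, Z), SSSZ))))))))))
  →23  S(S(S(S(S(S(S(S(S(add(Z, mul(add(Z, Z), SSSZ)))))))))))
  →24  S(S(S(S(S(S(S(S(S(mul(add(Z, Z), SSSZ))))))))))
  →25  S(S(S(S(S(S(S(S(S(mul(Z, SSSZ))))))))))
  →26  S^9(Z)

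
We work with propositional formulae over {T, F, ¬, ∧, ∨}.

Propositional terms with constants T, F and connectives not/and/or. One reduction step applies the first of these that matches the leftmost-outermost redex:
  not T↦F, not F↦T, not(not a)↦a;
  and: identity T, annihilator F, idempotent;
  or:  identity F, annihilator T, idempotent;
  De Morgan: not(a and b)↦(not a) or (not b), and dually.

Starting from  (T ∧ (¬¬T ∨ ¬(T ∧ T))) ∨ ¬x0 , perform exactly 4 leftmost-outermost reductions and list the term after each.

Answer: after 4 steps: T

Working:
  start: (T ∧ (¬¬T ∨ ¬(T ∧ T))) ∨ ¬x0
  step 1: (¬¬T ∨ ¬(T ∧ T)) ∨ ¬x0
  step 2: (T ∨ ¬(T ∧ T)) ∨ ¬x0
  step 3: T ∨ ¬x0
  step 4: T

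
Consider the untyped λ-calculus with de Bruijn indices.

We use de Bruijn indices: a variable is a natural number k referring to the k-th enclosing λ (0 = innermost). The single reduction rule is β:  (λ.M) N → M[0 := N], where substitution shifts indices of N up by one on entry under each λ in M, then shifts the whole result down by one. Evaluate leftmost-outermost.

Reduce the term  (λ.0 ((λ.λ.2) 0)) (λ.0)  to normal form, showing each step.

  start: (λ.0 ((λ.λ.2) 0)) (λ.0)
  step 1: (λ.0) ((λ.λ.λ.0) (λ.0))
  step 2: (λ.λ.λ.0) (λ.0)
  step 3: λ.λ.0

Answer: normal form = λ.λ.0  (in 3 steps)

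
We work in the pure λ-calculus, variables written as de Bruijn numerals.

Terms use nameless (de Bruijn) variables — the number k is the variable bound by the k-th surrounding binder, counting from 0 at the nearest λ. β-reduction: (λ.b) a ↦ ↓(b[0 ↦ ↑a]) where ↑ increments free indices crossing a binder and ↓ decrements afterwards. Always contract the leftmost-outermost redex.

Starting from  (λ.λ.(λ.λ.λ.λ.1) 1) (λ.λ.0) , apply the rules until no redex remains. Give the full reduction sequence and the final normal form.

Answer: normal form = λ.λ.λ.λ.1  (in 2 steps)

Working:
  start: (λ.λ.(λ.λ.λ.λ.1) 1) (λ.λ.0)
  [1] λ.(λ.λ.λ.λ.1) (λ.λ.0)
  [2] λ.λ.λ.λ.1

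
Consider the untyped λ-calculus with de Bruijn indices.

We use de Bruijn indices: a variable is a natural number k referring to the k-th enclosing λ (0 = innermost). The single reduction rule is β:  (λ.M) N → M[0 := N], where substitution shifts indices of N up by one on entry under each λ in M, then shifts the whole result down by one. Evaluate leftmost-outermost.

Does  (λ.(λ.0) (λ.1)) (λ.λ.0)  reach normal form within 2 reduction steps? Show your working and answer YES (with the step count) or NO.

  start: (λ.(λ.0) (λ.1)) (λ.λ.0)
  [1] (λ.0) (λ.λ.λ.0)
  [2] λ.λ.λ.0

Answer: YES — reaches normal form λ.λ.λ.0 in 2 ≤ 2 steps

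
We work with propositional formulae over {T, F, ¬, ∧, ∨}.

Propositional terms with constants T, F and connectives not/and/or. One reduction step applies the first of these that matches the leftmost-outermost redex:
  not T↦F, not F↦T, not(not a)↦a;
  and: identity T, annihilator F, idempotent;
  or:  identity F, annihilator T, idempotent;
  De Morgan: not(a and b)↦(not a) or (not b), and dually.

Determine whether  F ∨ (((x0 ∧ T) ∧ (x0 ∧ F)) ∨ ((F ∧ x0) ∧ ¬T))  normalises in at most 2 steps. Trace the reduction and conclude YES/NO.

  start: F ∨ (((x0 ∧ T) ∧ (x0 ∧ F)) ∨ ((F ∧ x0) ∧ ¬T))
  step 1: ((x0 ∧ T) ∧ (x0 ∧ F)) ∨ ((F ∧ x0) ∧ ¬T)
  step 2: (x0 ∧ (x0 ∧ F)) ∨ ((F ∧ x0) ∧ ¬T)

Answer: NO — after 2 steps the term is (x0 ∧ (x0 ∧ F)) ∨ ((F ∧ x0) ∧ ¬T), not yet normal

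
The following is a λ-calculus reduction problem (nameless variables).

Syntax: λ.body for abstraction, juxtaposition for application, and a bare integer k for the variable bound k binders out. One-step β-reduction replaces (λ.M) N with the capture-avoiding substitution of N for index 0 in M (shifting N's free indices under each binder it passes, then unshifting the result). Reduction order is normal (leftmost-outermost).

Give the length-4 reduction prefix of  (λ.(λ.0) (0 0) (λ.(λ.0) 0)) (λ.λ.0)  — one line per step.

  start: (λ.(λ.0) (0 0) (λ.(λ.0) 0)) (λ.λ.0)
  step 1: (λ.0) ((λ.λ.0) (λ.λ.0)) (λ.(λ.0) 0)
  step 2: (λ.λ.0) (λ.λ.0) (λ.(λ.0) 0)
  step 3: (λ.0) (λ.(λ.0) 0)
  step 4: λ.(λ.0) 0

Answer: after 4 steps: λ.(λ.0) 0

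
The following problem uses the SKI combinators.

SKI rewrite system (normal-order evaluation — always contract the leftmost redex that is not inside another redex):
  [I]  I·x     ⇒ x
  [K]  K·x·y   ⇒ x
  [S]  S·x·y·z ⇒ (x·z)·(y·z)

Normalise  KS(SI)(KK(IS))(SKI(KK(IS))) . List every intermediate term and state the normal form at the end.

Answer: normal form = SKK  (in 5 steps)

Reduction:
  start: KS(SI)(KK(IS))(SKI(KK(IS)))
  →1  S(KK(IS))(SKI(KK(IS)))
  →2  SK(SKI(KK(IS)))
  →3  SK(K(KK(IS))(I(KK(IS))))
  →4  SK(KK(IS))
  →5  SKK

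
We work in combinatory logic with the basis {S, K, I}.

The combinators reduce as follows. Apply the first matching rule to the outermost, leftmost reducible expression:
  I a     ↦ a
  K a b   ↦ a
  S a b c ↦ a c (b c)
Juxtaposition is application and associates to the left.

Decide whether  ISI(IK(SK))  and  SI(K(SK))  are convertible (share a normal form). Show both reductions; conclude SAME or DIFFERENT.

Answer: SAME — A ⇓ SI(K(SK)), B ⇓ SI(K(SK))

Reduction:
Term A:
  start: ISI(IK(SK))
  step 1: SI(IK(SK))
  step 2: SI(K(SK))

Term B:
  start: SI(K(SK))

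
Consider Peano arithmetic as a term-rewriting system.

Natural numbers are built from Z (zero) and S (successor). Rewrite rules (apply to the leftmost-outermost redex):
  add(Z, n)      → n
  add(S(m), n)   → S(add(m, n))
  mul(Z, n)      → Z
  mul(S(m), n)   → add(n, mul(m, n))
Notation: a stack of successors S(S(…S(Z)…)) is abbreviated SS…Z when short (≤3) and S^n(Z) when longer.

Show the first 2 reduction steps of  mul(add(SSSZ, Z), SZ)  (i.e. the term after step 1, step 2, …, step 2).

Answer: after 2 steps: add(SZ, mul(add(SSZ, Z), SZ))

Working:
  start: mul(add(SSSZ, Z), SZ)
  step 1: mul(S(add(SSZ, Z)), SZ)
  step 2: add(SZ, mul(add(SSZ, Z), SZ))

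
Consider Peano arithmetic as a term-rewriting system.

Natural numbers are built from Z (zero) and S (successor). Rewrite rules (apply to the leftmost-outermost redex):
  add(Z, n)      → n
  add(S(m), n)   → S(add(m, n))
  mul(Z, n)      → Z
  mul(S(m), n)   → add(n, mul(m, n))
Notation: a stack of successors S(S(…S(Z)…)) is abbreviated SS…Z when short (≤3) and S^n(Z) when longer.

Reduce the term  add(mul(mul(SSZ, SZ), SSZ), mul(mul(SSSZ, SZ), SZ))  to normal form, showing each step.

  start: add(mul(mul(SSZ, SZ), SSZ), mul(mul(SSSZ, SZ), SZ))
  step 1: add(mul(add(SZ, mul(SZ, SZ)), SSZ), mul(mul(SSSZ, SZ), SZ))
  step 2: add(mul(S(add(Z, mul(SZ, SZ))), SSZ), mul(mul(SSSZ, SZ), SZ))
  step 3: add(add(SSZ, mul(add(Z, mul(SZ, SZ)), SSZ)), mul(mul(SSSZ, SZ), SZ))
  step 4: add(S(add(SZ, mul(add(Z, mul(SZ, SZ)), SSZ))), mul(mul(SSSZ, SZ), SZ))
  step 5: S(add(add(SZ, mul(add(Z, mul(SZ, SZ)), SSZ)), mul(mul(SSSZ, SZ), SZ)))
  step 6: S(add(S(add(Z, mul(add(Z, mul(SZ, SZ)), SSZ))), mul(mul(SSSZ, SZ), SZ)))
  step 7: S(S(add(add(Z, mul(add(Z, mul(SZ, SZ)), SSZ)), mul(mul(SSSZ, SZ), SZ))))
  step 8: S(S(add(mul(add(Z, mul(SZ, SZ)), SSZ), mul(mul(SSSZ, SZ), SZ))))
  step 9: S(S(add(mul(mul(SZ, SZ), SSZ), mul(mul(SSSZ, SZ), SZ))))
  step 10: S(S(add(mul(add(SZ, mul(Z, SZ)), SSZ), mul(mul(SSSZ, SZ), SZ))))
  step 11: S(S(add(mul(S(add(Z, mul(Z, SZ))), SSZ), mul(mul(SSSZ, SZ), SZ))))
  step 12: S(S(add(add(SSZ, mul(add(Z, mul(Z, SZ)), SSZ)), mul(mul(SSSZ, SZ), SZ))))
  step 13: S(S(add(S(add(SZ, mul(add(Z, mul(Z, SZ)), SSZ))), mul(mul(SSSZ, SZ), SZ))))
  step 14: S(S(S(add(add(SZ, mul(add(Z, mul(Z, SZ)), SSZ)), mul(mul(SSSZ, SZ), SZ)))))
  step 15: S(S(S(add(S(add(Z, mul(add(Z, mul(Z, SZ)), SSZ))), mul(mul(SSSZ, SZ), SZ)))))
  step 16: S(S(S(S(add(add(Z, mul(add(Z, mul(Z, SZ)), SSZ)), mul(mul(SSSZ, SZ), SZ))))))
  step 17: S(S(S(S(add(mul(add(Z, mul(Z, SZ)), SSZ), mul(mul(SSSZ, SZ), SZ))))))
  step 18: S(S(S(S(add(mul(mul(Z, SZ), SSZ), mul(mul(SSSZ, SZ), SZ))))))
  step 19: S(S(S(S(add(mul(Z, SSZ), mul(mul(SSSZ, SZ), SZ))))))
  step 20: S(S(S(S(add(Z, mul(mul(SSSZ, SZ), SZ))))))
  step 21: S(S(S(S(mul(mul(SSSZ, SZ), SZ)))))
  step 22: S(S(S(S(mul(add(SZ, mul(SSZ, SZ)), SZ)))))
  step 23: S(S(S(S(mul(S(add(Z, mul(SSZ, SZ))), SZ)))))
  step 24: S(S(S(S(add(SZ, mul(add(Z, mul(SSZ, SZ)), SZ))))))
  step 25: S(S(S(S(S(add(Z, mul(add(Z, mul(SSZ, SZ)), SZ)))))))
  step 26: S(S(S(S(S(mul(add(Z, mul(SSZ, SZ)), SZ))))))
  step 27: S(S(S(S(S(mul(mul(SSZ, SZ), SZ))))))
  step 28: S(S(S(S(S(mul(add(SZ, mul(SZ, SZ)), SZ))))))
  step 29: S(S(S(S(S(mul(S(add(Z, mul(SZ, SZ))), SZ))))))
  step 30: S(S(S(S(S(add(SZ, mul(add(Z, mul(SZ, SZ)), SZ)))))))
  step 31: S(S(S(S(S(S(add(Z, mul(add(Z, mul(SZ, SZ)), SZ))))))))
  step 32: S(S(S(S(S(S(mul(add(Z, mul(SZ, SZ)), SZ)))))))
  step 33: S(S(S(S(S(S(mul(mul(SZ, SZ), SZ)))))))
  step 34: S(S(S(S(S(S(mul(add(SZ, mul(Z, SZ)), SZ)))))))
  step 35: S(S(S(S(S(S(mul(S(add(Z, mul(Z, SZ))), SZ)))))))
  step 36: S(S(S(S(S(S(add(SZ, mul(add(Z, mul(Z, SZ)), SZ))))))))
  step 37: S(S(S(S(S(S(S(add(Z, mul(add(Z, mul(Z, SZ)), SZ)))))))))
  step 38: S(S(S(S(S(S(S(mul(add(Z, mul(Z, SZ)), SZ))))))))
  step 39: S(S(S(S(S(S(S(mul(mul(Z, SZ), SZ))))))))
  step 40: S(S(S(S(S(S(S(mul(Z, SZ))))))))
  step 41: S^7(Z)

Answer: normal form = S^7(Z)  (in 41 steps)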